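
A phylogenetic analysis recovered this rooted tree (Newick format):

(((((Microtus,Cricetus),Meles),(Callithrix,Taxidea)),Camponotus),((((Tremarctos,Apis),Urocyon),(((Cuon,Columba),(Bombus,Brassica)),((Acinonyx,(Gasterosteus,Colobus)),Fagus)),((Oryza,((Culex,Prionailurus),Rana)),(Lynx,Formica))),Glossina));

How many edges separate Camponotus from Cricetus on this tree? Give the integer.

The MRCA of Camponotus and Cricetus is the node subtending ((((Microtus,Cricetus),Meles),(Callithrix,Taxidea)),Camponotus).
From Camponotus up to that node: 1 branch. From Cricetus up to the same node: 4 branches. Total: 1 + 4 = 5.

5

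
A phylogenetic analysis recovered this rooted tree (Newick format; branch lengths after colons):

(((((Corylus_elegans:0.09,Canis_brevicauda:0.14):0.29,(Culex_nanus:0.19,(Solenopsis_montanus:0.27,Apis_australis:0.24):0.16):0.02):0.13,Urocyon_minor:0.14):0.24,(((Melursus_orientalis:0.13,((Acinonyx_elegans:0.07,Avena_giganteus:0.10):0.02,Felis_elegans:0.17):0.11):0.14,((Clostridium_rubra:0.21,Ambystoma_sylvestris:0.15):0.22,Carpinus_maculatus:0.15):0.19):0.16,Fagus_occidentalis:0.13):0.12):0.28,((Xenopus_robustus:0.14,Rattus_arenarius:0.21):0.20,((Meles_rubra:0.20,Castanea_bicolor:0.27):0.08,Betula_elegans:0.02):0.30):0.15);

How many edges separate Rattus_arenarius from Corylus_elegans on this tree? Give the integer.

8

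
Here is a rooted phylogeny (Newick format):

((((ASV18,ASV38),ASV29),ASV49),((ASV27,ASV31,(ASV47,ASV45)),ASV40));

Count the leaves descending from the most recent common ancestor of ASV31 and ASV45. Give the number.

The MRCA of ASV31 and ASV45 is the node subtending (ASV27,ASV31,(ASV47,ASV45)).
That clade contains 4 terminal taxa: ASV27, ASV31, ASV45, ASV47.

4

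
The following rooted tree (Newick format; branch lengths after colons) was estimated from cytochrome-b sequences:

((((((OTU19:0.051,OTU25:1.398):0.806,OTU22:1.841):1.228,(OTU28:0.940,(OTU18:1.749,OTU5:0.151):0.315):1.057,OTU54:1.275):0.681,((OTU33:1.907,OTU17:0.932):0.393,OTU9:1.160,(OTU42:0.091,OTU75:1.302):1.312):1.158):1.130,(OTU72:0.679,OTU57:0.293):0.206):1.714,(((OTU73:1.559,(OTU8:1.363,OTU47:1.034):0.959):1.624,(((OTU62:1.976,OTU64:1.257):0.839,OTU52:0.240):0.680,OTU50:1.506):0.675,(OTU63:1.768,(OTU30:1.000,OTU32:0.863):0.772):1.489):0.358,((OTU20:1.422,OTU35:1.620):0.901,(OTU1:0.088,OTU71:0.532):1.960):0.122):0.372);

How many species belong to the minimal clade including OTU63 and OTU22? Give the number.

28

The MRCA of OTU63 and OTU22 is the root, so the clade is the entire tree.
That clade contains 28 terminal taxa: OTU1, OTU17, OTU18, OTU19, OTU20, OTU22, OTU25, OTU28, OTU30, OTU32, OTU33, OTU35, OTU42, OTU47, OTU5, OTU50, OTU52, OTU54, OTU57, OTU62, OTU63, OTU64, OTU71, OTU72, OTU73, OTU75, OTU8, OTU9.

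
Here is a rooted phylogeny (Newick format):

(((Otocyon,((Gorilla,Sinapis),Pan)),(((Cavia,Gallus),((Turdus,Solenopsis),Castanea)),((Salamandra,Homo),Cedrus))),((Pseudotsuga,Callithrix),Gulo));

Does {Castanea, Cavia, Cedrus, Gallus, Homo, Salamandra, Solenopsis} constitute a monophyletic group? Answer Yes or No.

No

The MRCA of the listed taxa subtends (((Cavia,Gallus),((Turdus,Solenopsis),Castanea)),((Salamandra,Homo),Cedrus)).
That clade also contains Turdus, which is not in the proposed group, so the group is not monophyletic.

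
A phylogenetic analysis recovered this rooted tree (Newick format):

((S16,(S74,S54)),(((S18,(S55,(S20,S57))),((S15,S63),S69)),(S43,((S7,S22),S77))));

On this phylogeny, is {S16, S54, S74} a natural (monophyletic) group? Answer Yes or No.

Yes

The most recent common ancestor of these taxa subtends (S16,(S74,S54)).
That clade has exactly 3 tips — every listed taxon and nothing else — so the group is monophyletic.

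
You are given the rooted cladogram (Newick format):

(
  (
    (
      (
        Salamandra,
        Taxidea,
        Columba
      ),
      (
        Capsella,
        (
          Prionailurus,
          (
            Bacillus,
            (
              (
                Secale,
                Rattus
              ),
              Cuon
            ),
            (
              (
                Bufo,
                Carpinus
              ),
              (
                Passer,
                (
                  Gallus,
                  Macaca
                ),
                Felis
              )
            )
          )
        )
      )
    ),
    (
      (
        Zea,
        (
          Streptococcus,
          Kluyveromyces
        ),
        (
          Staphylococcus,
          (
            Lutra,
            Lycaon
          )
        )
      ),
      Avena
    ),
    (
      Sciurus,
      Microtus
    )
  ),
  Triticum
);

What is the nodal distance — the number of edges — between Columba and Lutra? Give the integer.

The MRCA of Columba and Lutra is the node subtending (((Salamandra,Taxidea,Columba),(Capsella,(Prionailurus,(Bacillus,((Secale,Rattus),Cuon),((Bufo,Carpinus),(Passer,(Gallus,Macaca),Felis)))))),((Zea,(Streptococcus,Kluyveromyces),(Staphylococcus,(Lutra,Lycaon))),Avena),(Sciurus,Microtus)).
From Columba up to that node: 3 branches. From Lutra up to the same node: 5 branches. Total: 3 + 5 = 8.

8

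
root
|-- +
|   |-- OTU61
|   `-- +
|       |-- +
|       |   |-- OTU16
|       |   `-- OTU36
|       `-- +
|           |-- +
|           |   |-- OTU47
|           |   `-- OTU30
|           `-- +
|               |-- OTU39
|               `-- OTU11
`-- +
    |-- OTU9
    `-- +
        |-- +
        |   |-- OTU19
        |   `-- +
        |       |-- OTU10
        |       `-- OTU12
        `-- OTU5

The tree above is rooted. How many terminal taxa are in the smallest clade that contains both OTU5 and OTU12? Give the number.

4

The MRCA of OTU5 and OTU12 is the node subtending ((OTU19,(OTU10,OTU12)),OTU5).
That clade contains 4 terminal taxa: OTU10, OTU12, OTU19, OTU5.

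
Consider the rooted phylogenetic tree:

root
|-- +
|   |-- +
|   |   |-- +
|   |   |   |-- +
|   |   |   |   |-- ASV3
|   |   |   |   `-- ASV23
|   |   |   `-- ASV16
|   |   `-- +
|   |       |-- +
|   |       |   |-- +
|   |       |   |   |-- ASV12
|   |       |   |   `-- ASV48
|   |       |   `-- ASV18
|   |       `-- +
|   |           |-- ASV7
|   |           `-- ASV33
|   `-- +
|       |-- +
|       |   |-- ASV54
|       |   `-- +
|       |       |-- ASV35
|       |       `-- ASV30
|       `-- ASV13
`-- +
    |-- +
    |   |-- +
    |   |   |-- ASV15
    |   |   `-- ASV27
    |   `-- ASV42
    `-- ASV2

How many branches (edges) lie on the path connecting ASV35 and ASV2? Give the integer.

7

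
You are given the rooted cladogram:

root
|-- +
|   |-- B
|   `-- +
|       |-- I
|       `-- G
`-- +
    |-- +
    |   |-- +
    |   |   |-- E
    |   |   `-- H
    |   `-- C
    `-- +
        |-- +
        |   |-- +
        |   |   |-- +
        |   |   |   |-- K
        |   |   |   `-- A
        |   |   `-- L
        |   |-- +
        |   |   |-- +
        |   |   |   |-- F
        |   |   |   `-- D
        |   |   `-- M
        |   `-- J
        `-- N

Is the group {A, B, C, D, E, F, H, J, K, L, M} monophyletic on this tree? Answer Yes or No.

No

The MRCA of the listed taxa is the root, so the smallest clade containing them is the whole tree.
That clade also contains G, I, N, which are not in the proposed group, so the group is not monophyletic.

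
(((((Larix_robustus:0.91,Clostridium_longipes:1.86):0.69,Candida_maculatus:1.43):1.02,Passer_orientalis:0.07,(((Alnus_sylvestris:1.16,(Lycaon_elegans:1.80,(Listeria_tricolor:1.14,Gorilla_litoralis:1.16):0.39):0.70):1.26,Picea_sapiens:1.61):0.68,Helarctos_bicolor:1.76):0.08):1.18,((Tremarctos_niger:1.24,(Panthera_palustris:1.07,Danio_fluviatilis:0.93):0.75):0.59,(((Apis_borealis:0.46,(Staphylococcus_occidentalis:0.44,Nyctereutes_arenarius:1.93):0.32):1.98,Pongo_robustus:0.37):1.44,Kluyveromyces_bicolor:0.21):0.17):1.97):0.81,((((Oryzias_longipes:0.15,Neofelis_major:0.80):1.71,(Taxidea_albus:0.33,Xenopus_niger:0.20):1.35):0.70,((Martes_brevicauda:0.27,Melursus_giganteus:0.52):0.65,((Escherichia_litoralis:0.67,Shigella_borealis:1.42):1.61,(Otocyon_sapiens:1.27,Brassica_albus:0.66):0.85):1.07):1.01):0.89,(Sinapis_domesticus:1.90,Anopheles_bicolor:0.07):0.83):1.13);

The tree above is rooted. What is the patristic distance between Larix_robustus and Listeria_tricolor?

6.87

The path runs Larix_robustus → … → MRCA → … → Listeria_tricolor; the MRCA is the node subtending (((Larix_robustus,Clostridium_longipes),Candida_maculatus),Passer_orientalis,(((Alnus_sylvestris,(Lycaon_elegans,(Listeria_tricolor,Gorilla_litoralis))),Picea_sapiens),Helarctos_bicolor)).
Branch lengths along that path: 0.91 + 0.69 + 1.02 + 0.08 + 0.68 + 1.26 + 0.70 + 0.39 + 1.14 = 6.87.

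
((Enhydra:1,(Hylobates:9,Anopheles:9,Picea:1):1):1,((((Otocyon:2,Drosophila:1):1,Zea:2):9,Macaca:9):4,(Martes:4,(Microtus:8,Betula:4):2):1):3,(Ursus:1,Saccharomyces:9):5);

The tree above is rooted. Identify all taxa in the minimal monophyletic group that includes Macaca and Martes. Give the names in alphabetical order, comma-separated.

Tracing Macaca: it sits inside (((Otocyon,Drosophila),Zea),Macaca).
Tracing Martes: it sits inside (Martes,(Microtus,Betula)).
The smallest clade enclosing both is ((((Otocyon,Drosophila),Zea),Macaca),(Martes,(Microtus,Betula))); the answer is its 7 terminal taxa in alphabetical order.

Betula, Drosophila, Macaca, Martes, Microtus, Otocyon, Zea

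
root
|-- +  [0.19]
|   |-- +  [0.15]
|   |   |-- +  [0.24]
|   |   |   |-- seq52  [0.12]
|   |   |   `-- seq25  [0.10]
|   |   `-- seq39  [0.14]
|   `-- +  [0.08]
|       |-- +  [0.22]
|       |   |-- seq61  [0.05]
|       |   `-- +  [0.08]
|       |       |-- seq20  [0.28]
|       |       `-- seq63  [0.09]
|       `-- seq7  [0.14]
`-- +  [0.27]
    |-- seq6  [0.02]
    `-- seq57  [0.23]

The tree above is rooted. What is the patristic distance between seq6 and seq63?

The path runs seq6 → … → MRCA → … → seq63; the MRCA is the root of the tree.
Branch lengths along that path: 0.02 + 0.27 + 0.19 + 0.08 + 0.22 + 0.08 + 0.09 = 0.95.

0.95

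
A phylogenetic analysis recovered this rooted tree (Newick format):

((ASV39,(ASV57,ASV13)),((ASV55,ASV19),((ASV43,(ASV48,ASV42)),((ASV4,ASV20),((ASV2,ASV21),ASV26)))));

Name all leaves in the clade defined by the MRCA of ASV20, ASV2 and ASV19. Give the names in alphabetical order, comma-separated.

Tracing ASV20: it sits inside (ASV4,ASV20).
Tracing ASV2: it sits inside (ASV2,ASV21).
Tracing ASV19: it sits inside (ASV55,ASV19).
The smallest clade enclosing all 3 is ((ASV55,ASV19),((ASV43,(ASV48,ASV42)),((ASV4,ASV20),((ASV2,ASV21),ASV26)))); the answer is its 10 terminal taxa in alphabetical order.

ASV19, ASV2, ASV20, ASV21, ASV26, ASV4, ASV42, ASV43, ASV48, ASV55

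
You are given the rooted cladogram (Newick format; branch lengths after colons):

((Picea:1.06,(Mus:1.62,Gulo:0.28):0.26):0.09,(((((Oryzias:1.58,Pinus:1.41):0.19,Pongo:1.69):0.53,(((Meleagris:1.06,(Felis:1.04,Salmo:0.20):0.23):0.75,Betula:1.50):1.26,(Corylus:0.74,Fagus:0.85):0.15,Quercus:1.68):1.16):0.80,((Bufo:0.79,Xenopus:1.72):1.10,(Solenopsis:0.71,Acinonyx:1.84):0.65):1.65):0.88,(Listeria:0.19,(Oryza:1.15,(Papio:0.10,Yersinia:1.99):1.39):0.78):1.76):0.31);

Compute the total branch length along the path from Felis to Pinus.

The path runs Felis → … → MRCA → … → Pinus; the MRCA is the node subtending (((Oryzias,Pinus),Pongo),(((Meleagris,(Felis,Salmo)),Betula),(Corylus,Fagus),Quercus)).
Branch lengths along that path: 1.04 + 0.23 + 0.75 + 1.26 + 1.16 + 0.53 + 0.19 + 1.41 = 6.57.

6.57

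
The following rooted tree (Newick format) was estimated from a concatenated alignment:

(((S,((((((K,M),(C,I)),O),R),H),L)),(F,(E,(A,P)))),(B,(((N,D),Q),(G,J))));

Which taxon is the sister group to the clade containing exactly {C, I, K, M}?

The clade containing exactly {C, I, K, M} attaches to the tree at the node subtending (((K,M),(C,I)),O).
The other lineage descending from that same node — the sister group — is the single tip O.

O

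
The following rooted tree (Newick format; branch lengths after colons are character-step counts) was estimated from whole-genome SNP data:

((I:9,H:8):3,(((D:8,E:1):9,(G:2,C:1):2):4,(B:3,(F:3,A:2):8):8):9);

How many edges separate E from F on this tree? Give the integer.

The MRCA of E and F is the node subtending (((D,E),(G,C)),(B,(F,A))).
From E up to that node: 3 branches. From F up to the same node: 3 branches. Total: 3 + 3 = 6.

6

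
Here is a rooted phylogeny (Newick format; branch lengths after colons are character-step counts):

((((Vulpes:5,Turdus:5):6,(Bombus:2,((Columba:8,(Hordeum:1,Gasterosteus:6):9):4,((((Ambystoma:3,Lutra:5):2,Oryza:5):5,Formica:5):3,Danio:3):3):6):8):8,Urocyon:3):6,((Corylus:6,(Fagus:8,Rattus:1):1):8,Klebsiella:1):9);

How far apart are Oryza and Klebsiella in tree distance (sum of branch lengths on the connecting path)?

54

The path runs Oryza → … → MRCA → … → Klebsiella; the MRCA is the root of the tree.
Branch lengths along that path: 5 + 5 + 3 + 3 + 6 + 8 + 8 + 6 + 9 + 1 = 54.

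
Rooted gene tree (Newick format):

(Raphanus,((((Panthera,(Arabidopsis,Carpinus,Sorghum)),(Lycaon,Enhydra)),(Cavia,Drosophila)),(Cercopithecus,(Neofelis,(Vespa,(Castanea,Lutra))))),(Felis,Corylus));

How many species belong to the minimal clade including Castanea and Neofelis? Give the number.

4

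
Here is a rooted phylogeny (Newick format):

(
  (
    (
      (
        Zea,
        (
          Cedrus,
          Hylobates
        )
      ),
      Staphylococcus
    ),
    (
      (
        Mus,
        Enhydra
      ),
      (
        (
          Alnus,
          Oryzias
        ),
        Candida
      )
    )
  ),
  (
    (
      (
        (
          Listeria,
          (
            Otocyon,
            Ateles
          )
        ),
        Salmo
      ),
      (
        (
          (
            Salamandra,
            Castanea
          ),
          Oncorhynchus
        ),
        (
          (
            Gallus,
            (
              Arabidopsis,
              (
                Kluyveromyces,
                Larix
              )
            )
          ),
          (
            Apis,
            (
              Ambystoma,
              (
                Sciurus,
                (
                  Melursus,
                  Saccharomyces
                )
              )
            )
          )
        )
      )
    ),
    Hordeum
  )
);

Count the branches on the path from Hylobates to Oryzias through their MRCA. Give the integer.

8

The MRCA of Hylobates and Oryzias is the node subtending (((Zea,(Cedrus,Hylobates)),Staphylococcus),((Mus,Enhydra),((Alnus,Oryzias),Candida))).
From Hylobates up to that node: 4 branches. From Oryzias up to the same node: 4 branches. Total: 4 + 4 = 8.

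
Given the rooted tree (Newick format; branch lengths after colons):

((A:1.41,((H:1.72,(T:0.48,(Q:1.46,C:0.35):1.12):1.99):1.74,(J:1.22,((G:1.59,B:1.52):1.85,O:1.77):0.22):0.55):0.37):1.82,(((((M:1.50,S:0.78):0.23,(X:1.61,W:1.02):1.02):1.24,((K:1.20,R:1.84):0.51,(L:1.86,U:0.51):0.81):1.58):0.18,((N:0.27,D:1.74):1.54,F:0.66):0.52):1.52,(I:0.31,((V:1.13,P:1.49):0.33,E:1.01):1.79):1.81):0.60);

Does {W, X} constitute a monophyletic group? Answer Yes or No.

Yes

The most recent common ancestor of these taxa subtends (X,W).
That clade has exactly 2 tips — every listed taxon and nothing else — so the group is monophyletic.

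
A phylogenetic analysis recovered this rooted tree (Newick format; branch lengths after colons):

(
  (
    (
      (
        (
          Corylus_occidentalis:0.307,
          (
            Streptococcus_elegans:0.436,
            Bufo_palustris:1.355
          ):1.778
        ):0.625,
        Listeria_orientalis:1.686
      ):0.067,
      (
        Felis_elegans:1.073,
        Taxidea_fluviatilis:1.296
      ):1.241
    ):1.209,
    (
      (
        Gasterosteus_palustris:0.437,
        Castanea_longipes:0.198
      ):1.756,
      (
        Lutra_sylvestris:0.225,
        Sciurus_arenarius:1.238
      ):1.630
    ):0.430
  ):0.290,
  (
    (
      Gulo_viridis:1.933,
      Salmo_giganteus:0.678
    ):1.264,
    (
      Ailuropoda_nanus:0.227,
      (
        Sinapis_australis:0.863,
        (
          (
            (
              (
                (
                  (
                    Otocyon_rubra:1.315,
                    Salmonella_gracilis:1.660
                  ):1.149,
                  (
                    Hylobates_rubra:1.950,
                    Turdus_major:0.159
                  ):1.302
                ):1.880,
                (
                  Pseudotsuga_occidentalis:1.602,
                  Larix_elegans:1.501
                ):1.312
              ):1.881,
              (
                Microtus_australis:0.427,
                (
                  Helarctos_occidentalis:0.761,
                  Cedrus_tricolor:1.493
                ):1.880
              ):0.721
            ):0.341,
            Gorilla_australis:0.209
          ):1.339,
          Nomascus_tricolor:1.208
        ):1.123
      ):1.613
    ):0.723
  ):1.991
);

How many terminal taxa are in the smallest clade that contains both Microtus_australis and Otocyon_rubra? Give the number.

9

The MRCA of Microtus_australis and Otocyon_rubra is the node subtending ((((Otocyon_rubra,Salmonella_gracilis),(Hylobates_rubra,Turdus_major)),(Pseudotsuga_occidentalis,Larix_elegans)),(Microtus_australis,(Helarctos_occidentalis,Cedrus_tricolor))).
That clade contains 9 terminal taxa: Cedrus_tricolor, Helarctos_occidentalis, Hylobates_rubra, Larix_elegans, Microtus_australis, Otocyon_rubra, Pseudotsuga_occidentalis, Salmonella_gracilis, Turdus_major.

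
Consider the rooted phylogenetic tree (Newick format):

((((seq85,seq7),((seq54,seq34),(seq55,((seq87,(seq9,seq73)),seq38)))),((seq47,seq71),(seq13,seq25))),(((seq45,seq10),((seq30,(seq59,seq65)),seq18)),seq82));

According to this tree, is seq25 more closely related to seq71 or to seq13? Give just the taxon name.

seq13

The MRCA of seq25 and seq13 subtends (seq13,seq25) (2 taxa).
The MRCA of seq25 and seq71 subtends ((seq47,seq71),(seq13,seq25)) (4 taxa).
The first is nested inside the second, so seq25 shares a more recent common ancestor with seq13.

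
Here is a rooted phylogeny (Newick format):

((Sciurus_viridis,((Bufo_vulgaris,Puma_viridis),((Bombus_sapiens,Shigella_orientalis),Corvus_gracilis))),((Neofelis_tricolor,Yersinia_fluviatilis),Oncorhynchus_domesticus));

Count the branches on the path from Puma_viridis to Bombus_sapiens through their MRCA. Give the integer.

5

The MRCA of Puma_viridis and Bombus_sapiens is the node subtending ((Bufo_vulgaris,Puma_viridis),((Bombus_sapiens,Shigella_orientalis),Corvus_gracilis)).
From Puma_viridis up to that node: 2 branches. From Bombus_sapiens up to the same node: 3 branches. Total: 2 + 3 = 5.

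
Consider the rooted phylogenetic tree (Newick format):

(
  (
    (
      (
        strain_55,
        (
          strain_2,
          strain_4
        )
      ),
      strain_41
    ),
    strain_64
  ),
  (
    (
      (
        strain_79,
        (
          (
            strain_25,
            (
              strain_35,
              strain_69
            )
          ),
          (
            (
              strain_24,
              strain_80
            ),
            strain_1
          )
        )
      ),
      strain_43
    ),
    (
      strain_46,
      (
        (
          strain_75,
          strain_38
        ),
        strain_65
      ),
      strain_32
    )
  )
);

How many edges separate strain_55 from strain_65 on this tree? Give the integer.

8

The MRCA of strain_55 and strain_65 is the root of the tree.
From strain_55 up to that node: 4 branches. From strain_65 up to the same node: 4 branches. Total: 4 + 4 = 8.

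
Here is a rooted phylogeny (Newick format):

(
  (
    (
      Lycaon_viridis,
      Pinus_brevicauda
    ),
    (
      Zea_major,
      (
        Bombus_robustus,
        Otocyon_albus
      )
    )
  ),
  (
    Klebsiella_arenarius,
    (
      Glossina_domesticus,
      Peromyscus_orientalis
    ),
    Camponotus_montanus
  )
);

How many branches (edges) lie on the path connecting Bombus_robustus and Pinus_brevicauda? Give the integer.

5

The MRCA of Bombus_robustus and Pinus_brevicauda is the node subtending ((Lycaon_viridis,Pinus_brevicauda),(Zea_major,(Bombus_robustus,Otocyon_albus))).
From Bombus_robustus up to that node: 3 branches. From Pinus_brevicauda up to the same node: 2 branches. Total: 3 + 2 = 5.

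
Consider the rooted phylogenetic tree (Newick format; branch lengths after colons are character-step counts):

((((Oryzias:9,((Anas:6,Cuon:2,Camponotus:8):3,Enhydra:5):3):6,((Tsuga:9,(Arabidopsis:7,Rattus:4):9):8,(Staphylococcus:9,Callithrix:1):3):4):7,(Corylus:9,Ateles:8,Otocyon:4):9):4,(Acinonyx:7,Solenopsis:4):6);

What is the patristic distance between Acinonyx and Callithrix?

The path runs Acinonyx → … → MRCA → … → Callithrix; the MRCA is the root of the tree.
Branch lengths along that path: 7 + 6 + 4 + 7 + 4 + 3 + 1 = 32.

32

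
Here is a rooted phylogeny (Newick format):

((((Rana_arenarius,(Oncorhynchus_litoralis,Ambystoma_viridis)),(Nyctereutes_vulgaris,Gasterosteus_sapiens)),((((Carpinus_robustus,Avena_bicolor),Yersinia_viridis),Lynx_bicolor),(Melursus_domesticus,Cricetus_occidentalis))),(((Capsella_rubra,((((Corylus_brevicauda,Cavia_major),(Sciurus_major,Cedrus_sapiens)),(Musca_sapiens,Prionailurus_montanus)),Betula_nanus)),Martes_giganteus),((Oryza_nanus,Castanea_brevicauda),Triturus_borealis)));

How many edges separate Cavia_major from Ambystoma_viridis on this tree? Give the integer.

The MRCA of Cavia_major and Ambystoma_viridis is the root of the tree.
From Cavia_major up to that node: 8 branches. From Ambystoma_viridis up to the same node: 5 branches. Total: 8 + 5 = 13.

13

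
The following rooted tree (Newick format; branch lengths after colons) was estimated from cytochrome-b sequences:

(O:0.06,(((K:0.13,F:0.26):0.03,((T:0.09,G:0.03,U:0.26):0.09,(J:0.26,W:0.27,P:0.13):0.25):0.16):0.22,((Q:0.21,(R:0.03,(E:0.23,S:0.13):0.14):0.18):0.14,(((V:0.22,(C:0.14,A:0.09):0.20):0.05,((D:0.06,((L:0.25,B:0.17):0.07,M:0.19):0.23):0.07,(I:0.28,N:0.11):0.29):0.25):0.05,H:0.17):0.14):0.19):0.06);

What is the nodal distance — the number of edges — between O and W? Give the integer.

6

The MRCA of O and W is the root of the tree.
From O up to that node: 1 branch. From W up to the same node: 5 branches. Total: 1 + 5 = 6.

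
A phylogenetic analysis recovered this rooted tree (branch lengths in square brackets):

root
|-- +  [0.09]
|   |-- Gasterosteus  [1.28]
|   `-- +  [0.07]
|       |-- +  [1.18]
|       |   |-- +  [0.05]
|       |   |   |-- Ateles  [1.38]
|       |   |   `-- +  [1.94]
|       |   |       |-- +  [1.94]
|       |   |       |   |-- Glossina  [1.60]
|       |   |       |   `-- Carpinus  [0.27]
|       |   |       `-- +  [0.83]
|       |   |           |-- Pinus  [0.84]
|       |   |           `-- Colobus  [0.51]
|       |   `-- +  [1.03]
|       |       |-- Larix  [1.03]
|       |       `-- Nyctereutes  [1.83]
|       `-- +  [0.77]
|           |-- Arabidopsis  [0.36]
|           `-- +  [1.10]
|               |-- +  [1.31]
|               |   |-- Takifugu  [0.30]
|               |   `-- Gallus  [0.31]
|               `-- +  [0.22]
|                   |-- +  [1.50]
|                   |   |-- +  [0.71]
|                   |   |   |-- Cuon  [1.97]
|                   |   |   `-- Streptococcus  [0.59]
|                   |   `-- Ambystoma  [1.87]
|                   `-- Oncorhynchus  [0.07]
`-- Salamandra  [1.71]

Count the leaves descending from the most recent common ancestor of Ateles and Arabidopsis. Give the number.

14

The MRCA of Ateles and Arabidopsis is the node subtending (((Ateles,((Glossina,Carpinus),(Pinus,Colobus))),(Larix,Nyctereutes)),(Arabidopsis,((Takifugu,Gallus),(((Cuon,Streptococcus),Ambystoma),Oncorhynchus)))).
That clade contains 14 terminal taxa: Ambystoma, Arabidopsis, Ateles, Carpinus, Colobus, Cuon, Gallus, Glossina, Larix, Nyctereutes, Oncorhynchus, Pinus, Streptococcus, Takifugu.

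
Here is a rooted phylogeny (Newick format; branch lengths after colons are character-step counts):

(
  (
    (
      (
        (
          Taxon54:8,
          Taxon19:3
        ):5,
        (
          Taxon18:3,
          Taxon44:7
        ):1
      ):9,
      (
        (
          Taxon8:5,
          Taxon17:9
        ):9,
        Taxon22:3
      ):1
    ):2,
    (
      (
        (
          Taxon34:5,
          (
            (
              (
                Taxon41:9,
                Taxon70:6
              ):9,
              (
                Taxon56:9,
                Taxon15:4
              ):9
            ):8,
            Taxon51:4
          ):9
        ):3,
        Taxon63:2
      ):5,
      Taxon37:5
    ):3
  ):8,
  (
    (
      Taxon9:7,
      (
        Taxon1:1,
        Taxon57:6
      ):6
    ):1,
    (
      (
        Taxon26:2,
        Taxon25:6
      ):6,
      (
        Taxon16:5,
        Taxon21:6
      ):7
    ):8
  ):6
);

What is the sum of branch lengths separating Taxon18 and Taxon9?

37

The path runs Taxon18 → … → MRCA → … → Taxon9; the MRCA is the root of the tree.
Branch lengths along that path: 3 + 1 + 9 + 2 + 8 + 6 + 1 + 7 = 37.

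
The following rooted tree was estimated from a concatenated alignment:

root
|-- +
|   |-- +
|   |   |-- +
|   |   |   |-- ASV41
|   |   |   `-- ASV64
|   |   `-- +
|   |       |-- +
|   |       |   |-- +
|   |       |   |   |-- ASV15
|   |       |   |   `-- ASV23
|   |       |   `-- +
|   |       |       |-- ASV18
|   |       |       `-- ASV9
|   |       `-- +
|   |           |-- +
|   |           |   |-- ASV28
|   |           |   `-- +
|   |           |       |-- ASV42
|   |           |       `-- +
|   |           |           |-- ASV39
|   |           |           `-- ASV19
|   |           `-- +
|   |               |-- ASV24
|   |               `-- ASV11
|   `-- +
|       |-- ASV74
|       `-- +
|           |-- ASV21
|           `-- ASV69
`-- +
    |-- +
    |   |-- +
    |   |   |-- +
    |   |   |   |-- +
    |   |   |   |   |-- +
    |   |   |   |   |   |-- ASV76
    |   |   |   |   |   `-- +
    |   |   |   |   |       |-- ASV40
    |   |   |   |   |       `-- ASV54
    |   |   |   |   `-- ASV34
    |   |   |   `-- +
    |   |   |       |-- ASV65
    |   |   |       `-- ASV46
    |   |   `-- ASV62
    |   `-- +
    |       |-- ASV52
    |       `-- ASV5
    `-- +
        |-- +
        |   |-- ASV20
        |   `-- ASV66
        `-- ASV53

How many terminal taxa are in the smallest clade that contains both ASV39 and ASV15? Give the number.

The MRCA of ASV39 and ASV15 is the node subtending (((ASV15,ASV23),(ASV18,ASV9)),((ASV28,(ASV42,(ASV39,ASV19))),(ASV24,ASV11))).
That clade contains 10 terminal taxa: ASV11, ASV15, ASV18, ASV19, ASV23, ASV24, ASV28, ASV39, ASV42, ASV9.

10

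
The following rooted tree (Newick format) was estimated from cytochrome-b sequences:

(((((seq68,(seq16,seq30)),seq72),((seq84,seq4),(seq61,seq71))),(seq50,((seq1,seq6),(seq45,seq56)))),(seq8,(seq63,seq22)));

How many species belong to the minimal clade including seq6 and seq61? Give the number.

13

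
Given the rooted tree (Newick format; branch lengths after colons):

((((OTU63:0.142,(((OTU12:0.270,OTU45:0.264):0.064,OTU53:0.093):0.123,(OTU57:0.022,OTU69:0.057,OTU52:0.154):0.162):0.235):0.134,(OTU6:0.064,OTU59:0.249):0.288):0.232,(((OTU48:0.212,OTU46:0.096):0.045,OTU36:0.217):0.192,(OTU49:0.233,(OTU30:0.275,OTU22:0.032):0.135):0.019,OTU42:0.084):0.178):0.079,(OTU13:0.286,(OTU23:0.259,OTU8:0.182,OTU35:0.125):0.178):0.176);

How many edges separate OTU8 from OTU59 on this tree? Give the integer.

7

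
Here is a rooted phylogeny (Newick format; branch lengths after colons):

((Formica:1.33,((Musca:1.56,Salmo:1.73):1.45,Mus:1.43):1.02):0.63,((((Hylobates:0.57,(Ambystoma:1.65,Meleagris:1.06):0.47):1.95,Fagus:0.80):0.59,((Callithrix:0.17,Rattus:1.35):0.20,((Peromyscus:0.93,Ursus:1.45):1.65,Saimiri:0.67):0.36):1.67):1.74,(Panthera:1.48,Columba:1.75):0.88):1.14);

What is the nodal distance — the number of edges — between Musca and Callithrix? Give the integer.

9

The MRCA of Musca and Callithrix is the root of the tree.
From Musca up to that node: 4 branches. From Callithrix up to the same node: 5 branches. Total: 4 + 5 = 9.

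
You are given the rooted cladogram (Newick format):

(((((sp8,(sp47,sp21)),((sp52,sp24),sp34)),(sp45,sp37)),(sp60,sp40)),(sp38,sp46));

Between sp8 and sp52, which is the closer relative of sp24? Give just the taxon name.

sp52

The MRCA of sp24 and sp52 subtends (sp52,sp24) (2 taxa).
The MRCA of sp24 and sp8 subtends ((sp8,(sp47,sp21)),((sp52,sp24),sp34)) (6 taxa).
The first is nested inside the second, so sp24 shares a more recent common ancestor with sp52.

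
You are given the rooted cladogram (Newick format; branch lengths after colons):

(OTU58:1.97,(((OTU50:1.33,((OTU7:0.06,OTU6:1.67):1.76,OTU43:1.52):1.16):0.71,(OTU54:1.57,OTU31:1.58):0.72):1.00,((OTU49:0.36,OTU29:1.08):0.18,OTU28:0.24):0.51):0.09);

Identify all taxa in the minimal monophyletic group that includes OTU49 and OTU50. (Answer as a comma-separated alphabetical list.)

OTU28, OTU29, OTU31, OTU43, OTU49, OTU50, OTU54, OTU6, OTU7

Tracing OTU49: it sits inside (OTU49,OTU29).
Tracing OTU50: it sits inside (OTU50,((OTU7,OTU6),OTU43)).
The smallest clade enclosing both is (((OTU50,((OTU7,OTU6),OTU43)),(OTU54,OTU31)),((OTU49,OTU29),OTU28)); the answer is its 9 terminal taxa in alphabetical order.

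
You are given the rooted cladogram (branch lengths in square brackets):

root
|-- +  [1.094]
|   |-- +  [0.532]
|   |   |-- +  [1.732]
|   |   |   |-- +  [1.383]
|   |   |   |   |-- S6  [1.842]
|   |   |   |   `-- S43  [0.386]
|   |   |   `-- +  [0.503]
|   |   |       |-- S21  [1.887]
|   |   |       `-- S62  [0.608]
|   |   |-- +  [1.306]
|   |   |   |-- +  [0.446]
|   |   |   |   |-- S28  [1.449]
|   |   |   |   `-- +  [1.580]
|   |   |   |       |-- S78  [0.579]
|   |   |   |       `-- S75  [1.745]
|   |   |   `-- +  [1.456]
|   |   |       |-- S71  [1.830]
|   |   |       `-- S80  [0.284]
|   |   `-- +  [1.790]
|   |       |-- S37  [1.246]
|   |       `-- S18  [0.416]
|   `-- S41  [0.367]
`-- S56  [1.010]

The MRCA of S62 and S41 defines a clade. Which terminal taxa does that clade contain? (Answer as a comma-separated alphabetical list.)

Tracing S62: it sits inside (S21,S62).
Tracing S41: it sits inside ((((S6,S43),(S21,S62)),((S28,(S78,S75)),(S71,S80)),(S37,S18)),S41).
The smallest clade enclosing both is ((((S6,S43),(S21,S62)),((S28,(S78,S75)),(S71,S80)),(S37,S18)),S41); the answer is its 12 terminal taxa in alphabetical order.

S18, S21, S28, S37, S41, S43, S6, S62, S71, S75, S78, S80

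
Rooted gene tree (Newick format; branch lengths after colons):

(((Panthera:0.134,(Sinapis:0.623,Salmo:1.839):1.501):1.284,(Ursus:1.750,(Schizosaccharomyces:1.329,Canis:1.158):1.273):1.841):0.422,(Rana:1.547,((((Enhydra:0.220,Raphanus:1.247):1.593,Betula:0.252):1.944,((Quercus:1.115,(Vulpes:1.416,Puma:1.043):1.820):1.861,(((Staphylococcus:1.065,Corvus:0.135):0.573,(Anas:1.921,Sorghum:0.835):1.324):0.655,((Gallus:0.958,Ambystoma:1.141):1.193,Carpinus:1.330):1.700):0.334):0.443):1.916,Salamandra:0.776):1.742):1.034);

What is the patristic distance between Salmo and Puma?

14.905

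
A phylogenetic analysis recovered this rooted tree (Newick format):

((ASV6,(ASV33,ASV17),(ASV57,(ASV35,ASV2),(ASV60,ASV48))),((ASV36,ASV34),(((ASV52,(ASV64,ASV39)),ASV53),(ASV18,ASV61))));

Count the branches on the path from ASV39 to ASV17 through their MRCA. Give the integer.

9

The MRCA of ASV39 and ASV17 is the root of the tree.
From ASV39 up to that node: 6 branches. From ASV17 up to the same node: 3 branches. Total: 6 + 3 = 9.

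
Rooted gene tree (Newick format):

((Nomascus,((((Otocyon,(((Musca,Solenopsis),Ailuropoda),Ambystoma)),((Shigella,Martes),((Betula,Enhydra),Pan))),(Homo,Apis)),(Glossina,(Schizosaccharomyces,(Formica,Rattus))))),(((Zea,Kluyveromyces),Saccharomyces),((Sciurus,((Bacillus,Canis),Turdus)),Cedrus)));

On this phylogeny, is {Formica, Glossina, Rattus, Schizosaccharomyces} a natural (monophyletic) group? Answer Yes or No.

The most recent common ancestor of these taxa subtends (Glossina,(Schizosaccharomyces,(Formica,Rattus))).
That clade has exactly 4 tips — every listed taxon and nothing else — so the group is monophyletic.

Yes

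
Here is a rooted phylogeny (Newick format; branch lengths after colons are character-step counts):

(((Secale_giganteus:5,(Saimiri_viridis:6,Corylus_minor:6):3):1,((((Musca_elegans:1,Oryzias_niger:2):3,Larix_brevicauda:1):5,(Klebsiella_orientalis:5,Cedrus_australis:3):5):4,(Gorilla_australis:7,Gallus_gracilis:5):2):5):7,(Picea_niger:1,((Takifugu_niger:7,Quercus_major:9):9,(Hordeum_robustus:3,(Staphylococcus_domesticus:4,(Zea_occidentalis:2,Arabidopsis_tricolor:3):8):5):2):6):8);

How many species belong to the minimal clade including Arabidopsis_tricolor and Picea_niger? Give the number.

7

The MRCA of Arabidopsis_tricolor and Picea_niger is the node subtending (Picea_niger,((Takifugu_niger,Quercus_major),(Hordeum_robustus,(Staphylococcus_domesticus,(Zea_occidentalis,Arabidopsis_tricolor))))).
That clade contains 7 terminal taxa: Arabidopsis_tricolor, Hordeum_robustus, Picea_niger, Quercus_major, Staphylococcus_domesticus, Takifugu_niger, Zea_occidentalis.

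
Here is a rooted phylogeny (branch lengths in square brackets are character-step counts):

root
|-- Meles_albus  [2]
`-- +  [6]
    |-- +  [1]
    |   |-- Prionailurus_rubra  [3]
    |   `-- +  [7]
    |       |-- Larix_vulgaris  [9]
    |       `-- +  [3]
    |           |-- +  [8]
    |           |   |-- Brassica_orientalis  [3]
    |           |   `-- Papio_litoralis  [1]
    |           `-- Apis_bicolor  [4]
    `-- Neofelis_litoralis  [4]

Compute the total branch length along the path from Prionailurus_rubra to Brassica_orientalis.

The path runs Prionailurus_rubra → … → MRCA → … → Brassica_orientalis; the MRCA is the node subtending (Prionailurus_rubra,(Larix_vulgaris,((Brassica_orientalis,Papio_litoralis),Apis_bicolor))).
Branch lengths along that path: 3 + 7 + 3 + 8 + 3 = 24.

24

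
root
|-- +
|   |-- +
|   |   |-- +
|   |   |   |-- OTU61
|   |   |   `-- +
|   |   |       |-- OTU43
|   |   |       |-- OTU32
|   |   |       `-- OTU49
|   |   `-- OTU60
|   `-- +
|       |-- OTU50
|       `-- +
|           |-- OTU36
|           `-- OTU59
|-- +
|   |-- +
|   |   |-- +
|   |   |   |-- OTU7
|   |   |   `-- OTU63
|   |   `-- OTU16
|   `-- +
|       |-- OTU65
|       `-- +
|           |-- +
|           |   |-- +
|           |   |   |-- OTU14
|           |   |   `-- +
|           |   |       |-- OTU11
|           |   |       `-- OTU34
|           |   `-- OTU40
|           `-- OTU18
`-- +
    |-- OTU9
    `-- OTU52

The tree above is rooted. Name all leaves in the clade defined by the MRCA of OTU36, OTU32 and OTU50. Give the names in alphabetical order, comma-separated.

OTU32, OTU36, OTU43, OTU49, OTU50, OTU59, OTU60, OTU61

Tracing OTU36: it sits inside (OTU36,OTU59).
Tracing OTU32: it sits inside (OTU43,OTU32,OTU49).
Tracing OTU50: it sits inside (OTU50,(OTU36,OTU59)).
The smallest clade enclosing all 3 is (((OTU61,(OTU43,OTU32,OTU49)),OTU60),(OTU50,(OTU36,OTU59))); the answer is its 8 terminal taxa in alphabetical order.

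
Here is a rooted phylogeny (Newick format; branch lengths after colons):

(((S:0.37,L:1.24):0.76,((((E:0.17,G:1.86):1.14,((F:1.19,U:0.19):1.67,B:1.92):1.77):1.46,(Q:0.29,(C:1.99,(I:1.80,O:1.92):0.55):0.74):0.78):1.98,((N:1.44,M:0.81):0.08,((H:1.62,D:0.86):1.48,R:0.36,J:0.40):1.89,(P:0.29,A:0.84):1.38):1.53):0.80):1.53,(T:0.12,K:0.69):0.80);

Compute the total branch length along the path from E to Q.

The path runs E → … → MRCA → … → Q; the MRCA is the node subtending (((E,G),((F,U),B)),(Q,(C,(I,O)))).
Branch lengths along that path: 0.17 + 1.14 + 1.46 + 0.78 + 0.29 = 3.84.

3.84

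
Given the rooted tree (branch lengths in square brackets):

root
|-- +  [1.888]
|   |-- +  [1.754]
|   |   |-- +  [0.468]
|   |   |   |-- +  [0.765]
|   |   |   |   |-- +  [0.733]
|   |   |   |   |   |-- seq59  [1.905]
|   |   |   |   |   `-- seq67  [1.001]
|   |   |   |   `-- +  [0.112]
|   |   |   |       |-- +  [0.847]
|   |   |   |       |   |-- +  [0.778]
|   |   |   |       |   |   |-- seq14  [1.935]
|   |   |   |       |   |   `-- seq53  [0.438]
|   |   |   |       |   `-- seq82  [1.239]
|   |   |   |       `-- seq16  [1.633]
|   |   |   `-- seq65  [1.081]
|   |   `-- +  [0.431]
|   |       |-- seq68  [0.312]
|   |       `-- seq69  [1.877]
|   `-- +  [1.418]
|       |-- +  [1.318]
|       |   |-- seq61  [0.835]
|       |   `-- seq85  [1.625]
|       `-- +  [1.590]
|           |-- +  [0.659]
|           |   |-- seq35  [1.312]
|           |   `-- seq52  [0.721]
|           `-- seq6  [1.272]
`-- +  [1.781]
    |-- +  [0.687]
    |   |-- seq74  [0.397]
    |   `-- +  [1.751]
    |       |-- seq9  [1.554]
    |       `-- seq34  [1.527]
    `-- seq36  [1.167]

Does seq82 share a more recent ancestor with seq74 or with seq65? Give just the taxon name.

seq65

The MRCA of seq82 and seq65 subtends (((seq59,seq67),(((seq14,seq53),seq82),seq16)),seq65) (7 taxa).
The MRCA of seq82 and seq74 is the root, subtending the entire tree (18 taxa).
The first is nested inside the second, so seq82 shares a more recent common ancestor with seq65.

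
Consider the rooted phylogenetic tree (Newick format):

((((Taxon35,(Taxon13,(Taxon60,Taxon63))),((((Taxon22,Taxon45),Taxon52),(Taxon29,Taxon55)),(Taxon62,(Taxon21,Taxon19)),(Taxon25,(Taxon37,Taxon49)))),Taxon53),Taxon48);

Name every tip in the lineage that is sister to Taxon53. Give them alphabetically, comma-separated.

Taxon53 attaches to the tree at the node subtending (((Taxon35,(Taxon13,(Taxon60,Taxon63))),((((Taxon22,Taxon45),Taxon52),(Taxon29,Taxon55)),(Taxon62,(Taxon21,Taxon19)),(Taxon25,(Taxon37,Taxon49)))),Taxon53).
The other lineage descending from that same node — the sister group — is ((Taxon35,(Taxon13,(Taxon60,Taxon63))),((((Taxon22,Taxon45),Taxon52),(Taxon29,Taxon55)),(Taxon62,(Taxon21,Taxon19)),(Taxon25,(Taxon37,Taxon49)))); its 15 tips in alphabetical order are the answer.

Taxon13, Taxon19, Taxon21, Taxon22, Taxon25, Taxon29, Taxon35, Taxon37, Taxon45, Taxon49, Taxon52, Taxon55, Taxon60, Taxon62, Taxon63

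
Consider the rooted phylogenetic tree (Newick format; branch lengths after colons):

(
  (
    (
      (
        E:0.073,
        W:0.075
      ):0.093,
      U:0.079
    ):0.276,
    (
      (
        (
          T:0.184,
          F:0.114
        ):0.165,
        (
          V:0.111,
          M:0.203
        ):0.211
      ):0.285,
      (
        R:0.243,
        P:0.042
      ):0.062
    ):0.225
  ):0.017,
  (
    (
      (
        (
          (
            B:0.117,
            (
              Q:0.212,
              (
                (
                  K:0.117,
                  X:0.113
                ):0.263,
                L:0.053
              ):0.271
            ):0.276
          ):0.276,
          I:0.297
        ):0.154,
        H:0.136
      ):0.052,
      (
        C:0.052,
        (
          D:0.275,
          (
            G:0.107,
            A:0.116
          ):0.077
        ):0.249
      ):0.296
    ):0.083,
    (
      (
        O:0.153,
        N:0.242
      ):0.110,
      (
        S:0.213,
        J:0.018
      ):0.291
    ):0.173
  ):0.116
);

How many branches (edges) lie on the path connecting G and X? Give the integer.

The MRCA of G and X is the node subtending ((((B,(Q,((K,X),L))),I),H),(C,(D,(G,A)))).
From G up to that node: 4 branches. From X up to the same node: 7 branches. Total: 4 + 7 = 11.

11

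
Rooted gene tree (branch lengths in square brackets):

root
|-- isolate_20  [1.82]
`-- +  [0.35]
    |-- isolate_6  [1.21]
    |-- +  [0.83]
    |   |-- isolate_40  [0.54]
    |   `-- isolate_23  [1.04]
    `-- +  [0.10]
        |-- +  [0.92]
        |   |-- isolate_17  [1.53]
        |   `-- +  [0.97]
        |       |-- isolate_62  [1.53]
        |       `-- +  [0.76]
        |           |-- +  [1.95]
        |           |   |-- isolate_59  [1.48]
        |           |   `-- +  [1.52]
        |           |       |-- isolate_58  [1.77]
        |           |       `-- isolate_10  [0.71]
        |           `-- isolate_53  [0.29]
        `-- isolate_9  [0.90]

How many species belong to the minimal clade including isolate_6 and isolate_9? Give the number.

10

The MRCA of isolate_6 and isolate_9 is the node subtending (isolate_6,(isolate_40,isolate_23),((isolate_17,(isolate_62,((isolate_59,(isolate_58,isolate_10)),isolate_53))),isolate_9)).
That clade contains 10 terminal taxa: isolate_10, isolate_17, isolate_23, isolate_40, isolate_53, isolate_58, isolate_59, isolate_6, isolate_62, isolate_9.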